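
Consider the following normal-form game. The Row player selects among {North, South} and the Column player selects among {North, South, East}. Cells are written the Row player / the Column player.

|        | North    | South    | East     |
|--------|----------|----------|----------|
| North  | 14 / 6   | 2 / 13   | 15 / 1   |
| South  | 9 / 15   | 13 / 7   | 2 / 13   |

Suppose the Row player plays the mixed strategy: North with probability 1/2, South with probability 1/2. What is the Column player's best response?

North

The Column player's best reply maximizes expected payoff against the mix.
North: (1/2)·6 + (1/2)·15 = 21/2
South: (1/2)·13 + (1/2)·7 = 10
East: (1/2)·1 + (1/2)·13 = 7
Highest expected payoff is 21/2, from North.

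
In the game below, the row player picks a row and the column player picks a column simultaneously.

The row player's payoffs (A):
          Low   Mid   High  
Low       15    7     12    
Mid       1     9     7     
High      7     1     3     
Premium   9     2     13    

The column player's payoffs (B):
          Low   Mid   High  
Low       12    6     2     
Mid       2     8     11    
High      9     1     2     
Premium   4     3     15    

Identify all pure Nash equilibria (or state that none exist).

(Low, Low) and (Premium, High)

Find each player's best response to every opponent strategy; NE are the intersections.
The row player's best responses — vs Low: Low (payoff 15); vs Mid: Mid (payoff 9); vs High: Premium (payoff 13).
The column player's best responses — vs Low: Low (payoff 12); vs Mid: High (payoff 11); vs High: Low (payoff 9); vs Premium: High (payoff 15).
Mutual best responses occur at (Low, Low) and (Premium, High); at each, neither player gains by switching.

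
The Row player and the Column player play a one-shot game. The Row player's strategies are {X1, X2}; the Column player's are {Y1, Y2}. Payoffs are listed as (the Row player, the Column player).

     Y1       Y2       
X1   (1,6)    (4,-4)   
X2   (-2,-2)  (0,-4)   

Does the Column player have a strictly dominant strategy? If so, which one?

A strategy is strictly dominant if it gives the Column player a strictly higher payoff than every other strategy, against every choice by the opponent.
Y1 strictly dominates: vs X1: 6 > -4; vs X2: -2 > -4.

Y1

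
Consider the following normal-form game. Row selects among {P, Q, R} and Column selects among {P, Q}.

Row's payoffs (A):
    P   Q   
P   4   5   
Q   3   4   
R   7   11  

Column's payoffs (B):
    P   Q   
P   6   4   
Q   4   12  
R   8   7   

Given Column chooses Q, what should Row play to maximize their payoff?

R

With Column fixed at Q, Row's payoffs are: P → 5, Q → 4, R → 11.
The maximum is 11, achieved by R.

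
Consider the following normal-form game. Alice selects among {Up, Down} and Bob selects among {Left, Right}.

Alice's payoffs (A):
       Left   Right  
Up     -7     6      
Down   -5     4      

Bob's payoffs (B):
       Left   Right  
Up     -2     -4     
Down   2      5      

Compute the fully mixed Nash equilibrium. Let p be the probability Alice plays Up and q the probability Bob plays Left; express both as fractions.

In a mixed NE each player is indifferent between their pure strategies, so the opponent's mix sets the indifference.
Bob indifferent between Left and Right: p·(-2) + (1−p)·2 = p·(-4) + (1−p)·5 ⟹ 2 + (-4)p = 5 + (-9)p ⟹ p = 3/5.
Alice indifferent between Up and Down: q·(-7) + (1−q)·6 = q·(-5) + (1−q)·4 ⟹ 6 + (-13)q = 4 + (-9)q ⟹ q = 1/2.

p = 3/5, q = 1/2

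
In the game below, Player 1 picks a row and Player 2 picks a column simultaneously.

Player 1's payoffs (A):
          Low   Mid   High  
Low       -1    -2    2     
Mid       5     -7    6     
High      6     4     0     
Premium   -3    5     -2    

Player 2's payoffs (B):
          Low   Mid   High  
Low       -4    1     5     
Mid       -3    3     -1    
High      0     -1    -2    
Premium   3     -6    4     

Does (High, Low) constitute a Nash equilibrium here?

Yes

Holding Player 2 at Low: Player 1 gets 6 from High, versus -1 from Low, 5 from Mid, -3 from Premium. No profitable deviation for Player 1.
Holding Player 1 at High: Player 2 gets 0 from Low, versus -1 from Mid, -2 from High. No profitable deviation for Player 2 either.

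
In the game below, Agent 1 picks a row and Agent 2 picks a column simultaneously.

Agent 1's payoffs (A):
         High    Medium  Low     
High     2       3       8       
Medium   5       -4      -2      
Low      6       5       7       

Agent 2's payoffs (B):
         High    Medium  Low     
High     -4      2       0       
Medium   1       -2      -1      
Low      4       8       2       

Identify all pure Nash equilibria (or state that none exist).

Find each player's best response to every opponent strategy; NE are the intersections.
Agent 1's best responses — vs High: Low (payoff 6); vs Medium: Low (payoff 5); vs Low: High (payoff 8).
Agent 2's best responses — vs High: Medium (payoff 2); vs Medium: High (payoff 1); vs Low: Medium (payoff 8).
The only mutual best response is (Low, Medium); neither player gains by switching there.

(Low, Medium)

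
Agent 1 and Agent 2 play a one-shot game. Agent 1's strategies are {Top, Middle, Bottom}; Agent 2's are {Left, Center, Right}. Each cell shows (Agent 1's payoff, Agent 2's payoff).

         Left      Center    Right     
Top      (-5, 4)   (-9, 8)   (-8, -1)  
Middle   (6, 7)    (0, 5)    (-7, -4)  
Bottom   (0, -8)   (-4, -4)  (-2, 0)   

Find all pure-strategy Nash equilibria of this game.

A profile is a Nash equilibrium when each player is best-responding to the other.
Agent 1's best responses — vs Left: Middle (payoff 6); vs Center: Middle (payoff 0); vs Right: Bottom (payoff -2).
Agent 2's best responses — vs Top: Center (payoff 8); vs Middle: Left (payoff 7); vs Bottom: Right (payoff 0).
Mutual best responses occur at (Middle, Left) and (Bottom, Right); at each, neither player gains by switching.

(Middle, Left) and (Bottom, Right)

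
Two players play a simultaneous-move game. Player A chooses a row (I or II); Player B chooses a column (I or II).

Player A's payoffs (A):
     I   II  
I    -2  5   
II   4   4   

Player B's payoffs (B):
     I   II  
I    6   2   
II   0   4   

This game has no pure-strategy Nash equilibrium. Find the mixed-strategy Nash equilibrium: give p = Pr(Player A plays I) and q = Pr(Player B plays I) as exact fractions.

Each player's mixing probability is pinned down by making the *other* player indifferent.
Player B indifferent between I and II: p·6 + (1−p)·0 = p·2 + (1−p)·4 ⟹ 0 + 6p = 4 + (-2)p ⟹ p = 1/2.
Player A indifferent between I and II: q·(-2) + (1−q)·5 = q·4 + (1−q)·4 ⟹ 5 + (-7)q = 4 + 0q ⟹ q = 1/7.

p = 1/2, q = 1/7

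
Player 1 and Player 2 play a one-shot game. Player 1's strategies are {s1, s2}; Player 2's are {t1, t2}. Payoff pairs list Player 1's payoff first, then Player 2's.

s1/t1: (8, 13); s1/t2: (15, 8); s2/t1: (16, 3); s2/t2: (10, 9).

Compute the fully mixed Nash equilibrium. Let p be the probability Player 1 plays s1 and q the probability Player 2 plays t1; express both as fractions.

In a mixed NE each player is indifferent between their pure strategies, so the opponent's mix sets the indifference.
Player 2 indifferent between t1 and t2: p·13 + (1−p)·3 = p·8 + (1−p)·9 ⟹ 3 + 10p = 9 + (-1)p ⟹ p = 6/11.
Player 1 indifferent between s1 and s2: q·8 + (1−q)·15 = q·16 + (1−q)·10 ⟹ 15 + (-7)q = 10 + 6q ⟹ q = 5/13.

p = 6/11, q = 5/13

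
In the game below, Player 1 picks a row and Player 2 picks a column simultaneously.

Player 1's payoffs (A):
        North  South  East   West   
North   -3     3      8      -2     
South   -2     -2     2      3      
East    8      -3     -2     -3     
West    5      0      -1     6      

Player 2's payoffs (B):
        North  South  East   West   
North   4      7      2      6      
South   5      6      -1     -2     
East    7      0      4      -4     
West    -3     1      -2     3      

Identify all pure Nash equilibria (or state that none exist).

Find each player's best response to every opponent strategy; NE are the intersections.
Player 1's best responses — vs North: East (payoff 8); vs South: North (payoff 3); vs East: North (payoff 8); vs West: West (payoff 6).
Player 2's best responses — vs North: South (payoff 7); vs South: South (payoff 6); vs East: North (payoff 7); vs West: West (payoff 3).
Mutual best responses occur at (North, South), (East, North), and (West, West); at each, neither player gains by switching.

(North, South), (East, North), and (West, West)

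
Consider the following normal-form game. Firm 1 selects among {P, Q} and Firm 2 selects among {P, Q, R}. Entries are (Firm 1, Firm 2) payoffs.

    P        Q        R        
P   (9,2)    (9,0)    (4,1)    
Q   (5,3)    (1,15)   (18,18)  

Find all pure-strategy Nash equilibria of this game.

Find each player's best response to every opponent strategy; NE are the intersections.
Firm 1's best responses — vs P: P (payoff 9); vs Q: P (payoff 9); vs R: Q (payoff 18).
Firm 2's best responses — vs P: P (payoff 2); vs Q: R (payoff 18).
Mutual best responses occur at (P, P) and (Q, R); at each, neither player gains by switching.

(P, P) and (Q, R)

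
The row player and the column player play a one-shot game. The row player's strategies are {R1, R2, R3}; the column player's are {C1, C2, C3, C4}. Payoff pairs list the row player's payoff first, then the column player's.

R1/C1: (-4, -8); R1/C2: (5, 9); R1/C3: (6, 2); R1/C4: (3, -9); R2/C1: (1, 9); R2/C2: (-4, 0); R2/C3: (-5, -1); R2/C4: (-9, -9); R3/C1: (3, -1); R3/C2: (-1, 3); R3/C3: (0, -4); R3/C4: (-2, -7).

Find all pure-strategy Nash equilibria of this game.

(R1, C2)

Find each player's best response to every opponent strategy; NE are the intersections.
The row player's best responses — vs C1: R3 (payoff 3); vs C2: R1 (payoff 5); vs C3: R1 (payoff 6); vs C4: R1 (payoff 3).
The column player's best responses — vs R1: C2 (payoff 9); vs R2: C1 (payoff 9); vs R3: C2 (payoff 3).
The only mutual best response is (R1, C2); neither player gains by switching there.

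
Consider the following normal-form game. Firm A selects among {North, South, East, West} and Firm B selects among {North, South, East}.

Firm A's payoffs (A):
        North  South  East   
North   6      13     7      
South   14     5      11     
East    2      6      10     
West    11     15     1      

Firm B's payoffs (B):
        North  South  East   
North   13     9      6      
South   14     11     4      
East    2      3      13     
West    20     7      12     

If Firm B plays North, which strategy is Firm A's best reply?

With Firm B fixed at North, Firm A's payoffs are: North → 6, South → 14, East → 2, West → 11.
The maximum is 14, achieved by South.

South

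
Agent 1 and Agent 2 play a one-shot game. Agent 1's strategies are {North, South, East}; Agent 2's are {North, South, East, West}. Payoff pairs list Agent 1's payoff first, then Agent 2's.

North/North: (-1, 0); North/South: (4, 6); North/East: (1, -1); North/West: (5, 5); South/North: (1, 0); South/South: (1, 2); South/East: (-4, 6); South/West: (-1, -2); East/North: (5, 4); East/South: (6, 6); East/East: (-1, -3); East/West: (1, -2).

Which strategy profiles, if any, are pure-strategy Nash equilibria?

A profile is a Nash equilibrium when each player is best-responding to the other.
Agent 1's best responses — vs North: East (payoff 5); vs South: East (payoff 6); vs East: North (payoff 1); vs West: North (payoff 5).
Agent 2's best responses — vs North: South (payoff 6); vs South: East (payoff 6); vs East: South (payoff 6).
The only mutual best response is (East, South); neither player gains by switching there.

(East, South)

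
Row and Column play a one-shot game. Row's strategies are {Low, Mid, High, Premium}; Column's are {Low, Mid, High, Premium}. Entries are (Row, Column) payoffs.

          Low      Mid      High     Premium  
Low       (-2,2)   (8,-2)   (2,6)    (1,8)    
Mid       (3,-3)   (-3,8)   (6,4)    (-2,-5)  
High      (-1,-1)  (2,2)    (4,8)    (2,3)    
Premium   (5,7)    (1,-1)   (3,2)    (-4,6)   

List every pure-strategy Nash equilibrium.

(Premium, Low)

Find each player's best response to every opponent strategy; NE are the intersections.
Row's best responses — vs Low: Premium (payoff 5); vs Mid: Low (payoff 8); vs High: Mid (payoff 6); vs Premium: High (payoff 2).
Column's best responses — vs Low: Premium (payoff 8); vs Mid: Mid (payoff 8); vs High: High (payoff 8); vs Premium: Low (payoff 7).
The only mutual best response is (Premium, Low); neither player gains by switching there.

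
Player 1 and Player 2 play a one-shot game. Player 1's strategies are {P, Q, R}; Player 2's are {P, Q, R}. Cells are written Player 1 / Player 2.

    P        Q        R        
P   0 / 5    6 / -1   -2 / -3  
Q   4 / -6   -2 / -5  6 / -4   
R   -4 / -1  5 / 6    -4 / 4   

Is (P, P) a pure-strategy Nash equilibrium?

Holding Player 2 at P: Player 1 gets 0 from P but could get 4 by switching to Q. Player 1 has a profitable deviation.

No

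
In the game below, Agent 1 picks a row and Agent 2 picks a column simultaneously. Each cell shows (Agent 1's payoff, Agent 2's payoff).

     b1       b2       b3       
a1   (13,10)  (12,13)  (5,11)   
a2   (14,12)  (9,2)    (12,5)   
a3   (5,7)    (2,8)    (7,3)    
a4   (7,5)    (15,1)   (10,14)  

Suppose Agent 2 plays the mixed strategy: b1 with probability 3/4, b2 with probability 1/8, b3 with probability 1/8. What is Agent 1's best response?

Agent 1's best reply maximizes expected payoff against the mix.
a1: (3/4)·13 + (1/8)·12 + (1/8)·5 = 95/8
a2: (3/4)·14 + (1/8)·9 + (1/8)·12 = 105/8
a3: (3/4)·5 + (1/8)·2 + (1/8)·7 = 39/8
a4: (3/4)·7 + (1/8)·15 + (1/8)·10 = 67/8
Highest expected payoff is 105/8, from a2.

a2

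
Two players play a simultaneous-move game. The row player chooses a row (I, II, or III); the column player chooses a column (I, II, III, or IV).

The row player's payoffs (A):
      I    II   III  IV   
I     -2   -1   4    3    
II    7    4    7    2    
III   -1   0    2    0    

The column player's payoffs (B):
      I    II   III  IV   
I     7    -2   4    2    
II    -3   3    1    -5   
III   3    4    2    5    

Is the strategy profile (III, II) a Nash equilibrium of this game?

Holding the column player at II: the row player gets 0 from III but could get 4 by switching to II. The row player has a profitable deviation.

No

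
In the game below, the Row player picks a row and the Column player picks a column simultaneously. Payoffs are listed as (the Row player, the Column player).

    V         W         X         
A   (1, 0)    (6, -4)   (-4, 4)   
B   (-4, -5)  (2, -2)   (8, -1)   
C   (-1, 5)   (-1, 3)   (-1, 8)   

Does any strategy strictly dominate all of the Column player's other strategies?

X

A strategy is strictly dominant if it gives the Column player a strictly higher payoff than every other strategy, against every choice by the opponent.
X strictly dominates: vs A: 4 > each of {0, -4}; vs B: -1 > each of {-5, -2}; vs C: 8 > each of {5, 3}.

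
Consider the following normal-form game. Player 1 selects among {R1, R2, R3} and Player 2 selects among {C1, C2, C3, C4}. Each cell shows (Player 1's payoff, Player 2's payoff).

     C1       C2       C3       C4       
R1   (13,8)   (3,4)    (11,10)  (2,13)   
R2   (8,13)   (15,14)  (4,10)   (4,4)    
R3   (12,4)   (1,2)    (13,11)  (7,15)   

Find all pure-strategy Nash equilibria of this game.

(R2, C2) and (R3, C4)

Check mutual best responses: a cell is a NE iff neither player can gain by unilaterally deviating.
Player 1's best responses — vs C1: R1 (payoff 13); vs C2: R2 (payoff 15); vs C3: R3 (payoff 13); vs C4: R3 (payoff 7).
Player 2's best responses — vs R1: C4 (payoff 13); vs R2: C2 (payoff 14); vs R3: C4 (payoff 15).
Mutual best responses occur at (R2, C2) and (R3, C4); at each, neither player gains by switching.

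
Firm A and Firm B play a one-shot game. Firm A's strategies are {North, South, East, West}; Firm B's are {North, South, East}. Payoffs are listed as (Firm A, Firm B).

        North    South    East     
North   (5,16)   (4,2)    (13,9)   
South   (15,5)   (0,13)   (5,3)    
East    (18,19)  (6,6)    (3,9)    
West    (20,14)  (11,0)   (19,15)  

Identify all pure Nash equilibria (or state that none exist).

A profile is a Nash equilibrium when each player is best-responding to the other.
Firm A's best responses — vs North: West (payoff 20); vs South: West (payoff 11); vs East: West (payoff 19).
Firm B's best responses — vs North: North (payoff 16); vs South: South (payoff 13); vs East: North (payoff 19); vs West: East (payoff 15).
The only mutual best response is (West, East); neither player gains by switching there.

(West, East)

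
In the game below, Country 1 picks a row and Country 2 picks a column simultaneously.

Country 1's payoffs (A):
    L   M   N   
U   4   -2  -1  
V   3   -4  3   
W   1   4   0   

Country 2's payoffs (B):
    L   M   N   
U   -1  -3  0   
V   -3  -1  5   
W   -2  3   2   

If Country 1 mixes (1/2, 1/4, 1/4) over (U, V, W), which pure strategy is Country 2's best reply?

Compute Country 2's expected payoff from each pure strategy against the given mix.
L: (1/2)·(-1) + (1/4)·(-3) + (1/4)·(-2) = -7/4
M: (1/2)·(-3) + (1/4)·(-1) + (1/4)·3 = -1
N: (1/2)·0 + (1/4)·5 + (1/4)·2 = 7/4
Highest expected payoff is 7/4, from N.

N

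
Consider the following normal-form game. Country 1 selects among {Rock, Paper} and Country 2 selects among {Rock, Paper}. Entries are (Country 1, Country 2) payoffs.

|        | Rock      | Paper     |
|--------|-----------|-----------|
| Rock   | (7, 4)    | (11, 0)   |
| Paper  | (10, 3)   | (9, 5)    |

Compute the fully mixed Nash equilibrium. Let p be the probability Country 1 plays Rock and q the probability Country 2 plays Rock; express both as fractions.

p = 1/3, q = 2/5

Each player's mixing probability is pinned down by making the *other* player indifferent.
Country 2 indifferent between Rock and Paper: p·4 + (1−p)·3 = p·0 + (1−p)·5 ⟹ 3 + 1p = 5 + (-5)p ⟹ p = 1/3.
Country 1 indifferent between Rock and Paper: q·7 + (1−q)·11 = q·10 + (1−q)·9 ⟹ 11 + (-4)q = 9 + 1q ⟹ q = 2/5.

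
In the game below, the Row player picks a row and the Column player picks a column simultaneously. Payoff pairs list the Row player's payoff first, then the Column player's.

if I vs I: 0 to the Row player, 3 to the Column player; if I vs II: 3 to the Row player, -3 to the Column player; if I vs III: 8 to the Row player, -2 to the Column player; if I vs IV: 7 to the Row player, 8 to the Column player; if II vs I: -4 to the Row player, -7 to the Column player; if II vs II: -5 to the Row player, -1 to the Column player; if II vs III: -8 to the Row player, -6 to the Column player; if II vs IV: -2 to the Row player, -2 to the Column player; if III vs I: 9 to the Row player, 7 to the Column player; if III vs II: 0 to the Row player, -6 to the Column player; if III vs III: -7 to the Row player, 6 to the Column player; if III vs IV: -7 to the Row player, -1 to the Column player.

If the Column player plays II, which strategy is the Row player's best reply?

With the Column player fixed at II, the Row player's payoffs are: I → 3, II → -5, III → 0.
The maximum is 3, achieved by I.

I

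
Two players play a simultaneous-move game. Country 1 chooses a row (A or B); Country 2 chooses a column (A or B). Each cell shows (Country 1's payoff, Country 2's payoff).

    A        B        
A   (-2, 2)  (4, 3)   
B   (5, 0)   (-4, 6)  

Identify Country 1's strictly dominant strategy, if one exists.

A strategy is strictly dominant if it gives Country 1 a strictly higher payoff than every other strategy, against every choice by the opponent.
A is not dominant: against A, B gives 5 > -2.
B is not dominant: against B, A gives 4 > -4.
No single strategy is best against every opponent action.

None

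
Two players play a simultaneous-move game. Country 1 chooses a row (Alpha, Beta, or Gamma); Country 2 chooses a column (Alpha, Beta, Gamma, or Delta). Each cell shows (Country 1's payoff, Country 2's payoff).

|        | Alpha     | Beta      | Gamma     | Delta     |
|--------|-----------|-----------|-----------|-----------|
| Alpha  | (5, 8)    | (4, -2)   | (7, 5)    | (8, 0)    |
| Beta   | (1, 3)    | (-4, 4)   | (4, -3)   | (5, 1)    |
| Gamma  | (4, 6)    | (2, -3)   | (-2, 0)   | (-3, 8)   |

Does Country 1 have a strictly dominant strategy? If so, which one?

Check whether one of Country 1's strategies beats all alternatives regardless of what the opponent does.
Alpha strictly dominates: vs Alpha: 5 > each of {1, 4}; vs Beta: 4 > each of {-4, 2}; vs Gamma: 7 > each of {4, -2}; vs Delta: 8 > each of {5, -3}.

Alpha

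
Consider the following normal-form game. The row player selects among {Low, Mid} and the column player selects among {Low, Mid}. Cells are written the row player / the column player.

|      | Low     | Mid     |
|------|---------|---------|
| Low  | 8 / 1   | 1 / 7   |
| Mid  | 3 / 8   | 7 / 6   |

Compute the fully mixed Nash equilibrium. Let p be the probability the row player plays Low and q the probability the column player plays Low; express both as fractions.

p = 1/4, q = 6/11

In a mixed NE each player is indifferent between their pure strategies, so the opponent's mix sets the indifference.
The column player indifferent between Low and Mid: p·1 + (1−p)·8 = p·7 + (1−p)·6 ⟹ 8 + (-7)p = 6 + 1p ⟹ p = 1/4.
The row player indifferent between Low and Mid: q·8 + (1−q)·1 = q·3 + (1−q)·7 ⟹ 1 + 7q = 7 + (-4)q ⟹ q = 6/11.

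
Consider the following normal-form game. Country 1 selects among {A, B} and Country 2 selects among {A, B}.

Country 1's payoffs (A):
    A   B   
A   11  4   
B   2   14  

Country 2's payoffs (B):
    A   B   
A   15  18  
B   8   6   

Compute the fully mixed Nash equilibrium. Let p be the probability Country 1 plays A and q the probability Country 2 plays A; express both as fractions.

In a mixed NE each player is indifferent between their pure strategies, so the opponent's mix sets the indifference.
Country 2 indifferent between A and B: p·15 + (1−p)·8 = p·18 + (1−p)·6 ⟹ 8 + 7p = 6 + 12p ⟹ p = 2/5.
Country 1 indifferent between A and B: q·11 + (1−q)·4 = q·2 + (1−q)·14 ⟹ 4 + 7q = 14 + (-12)q ⟹ q = 10/19.

p = 2/5, q = 10/19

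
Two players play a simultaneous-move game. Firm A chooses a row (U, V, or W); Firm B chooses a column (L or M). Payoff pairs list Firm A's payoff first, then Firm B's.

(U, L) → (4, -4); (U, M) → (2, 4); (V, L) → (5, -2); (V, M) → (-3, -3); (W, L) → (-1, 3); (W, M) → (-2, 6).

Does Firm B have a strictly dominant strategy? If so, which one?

None

A strategy is strictly dominant if it gives Firm B a strictly higher payoff than every other strategy, against every choice by the opponent.
L is not dominant: against U, M gives 4 > -4.
M is not dominant: against V, L gives -2 > -3.
No single strategy is best against every opponent action.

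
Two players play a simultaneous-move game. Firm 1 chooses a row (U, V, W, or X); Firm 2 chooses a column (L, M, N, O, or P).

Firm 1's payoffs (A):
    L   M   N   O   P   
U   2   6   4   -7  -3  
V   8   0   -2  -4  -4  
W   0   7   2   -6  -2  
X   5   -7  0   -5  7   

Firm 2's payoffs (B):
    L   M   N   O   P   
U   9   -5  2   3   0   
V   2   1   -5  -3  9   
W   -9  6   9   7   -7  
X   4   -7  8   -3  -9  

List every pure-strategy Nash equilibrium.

There is no pure-strategy Nash equilibrium

A profile is a Nash equilibrium when each player is best-responding to the other.
Firm 1's best responses — vs L: V (payoff 8); vs M: W (payoff 7); vs N: U (payoff 4); vs O: V (payoff -4); vs P: X (payoff 7).
Firm 2's best responses — vs U: L (payoff 9); vs V: P (payoff 9); vs W: N (payoff 9); vs X: N (payoff 8).
No cell has both players best-responding. For instance, Firm 1's best reply to M is W, but against W Firm 2 prefers N over M.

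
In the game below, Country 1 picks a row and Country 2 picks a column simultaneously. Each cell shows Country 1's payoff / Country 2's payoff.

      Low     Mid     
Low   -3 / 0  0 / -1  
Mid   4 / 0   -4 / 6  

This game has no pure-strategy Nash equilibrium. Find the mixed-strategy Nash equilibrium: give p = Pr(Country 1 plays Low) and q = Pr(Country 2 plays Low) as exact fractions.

Each player's mixing probability is pinned down by making the *other* player indifferent.
Country 2 indifferent between Low and Mid: p·0 + (1−p)·0 = p·(-1) + (1−p)·6 ⟹ 0 + 0p = 6 + (-7)p ⟹ p = 6/7.
Country 1 indifferent between Low and Mid: q·(-3) + (1−q)·0 = q·4 + (1−q)·(-4) ⟹ 0 + (-3)q = (-4) + 8q ⟹ q = 4/11.

p = 6/7, q = 4/11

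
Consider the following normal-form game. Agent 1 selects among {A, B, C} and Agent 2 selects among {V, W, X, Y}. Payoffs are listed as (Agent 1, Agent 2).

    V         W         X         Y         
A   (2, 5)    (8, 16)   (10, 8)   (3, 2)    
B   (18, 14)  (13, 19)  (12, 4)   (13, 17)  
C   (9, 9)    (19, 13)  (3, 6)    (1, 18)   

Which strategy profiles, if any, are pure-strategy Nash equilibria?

There is no pure-strategy Nash equilibrium

Check mutual best responses: a cell is a NE iff neither player can gain by unilaterally deviating.
Agent 1's best responses — vs V: B (payoff 18); vs W: C (payoff 19); vs X: B (payoff 12); vs Y: B (payoff 13).
Agent 2's best responses — vs A: W (payoff 16); vs B: W (payoff 19); vs C: Y (payoff 18).
No cell has both players best-responding. For instance, Agent 1's best reply to Y is B, but against B Agent 2 prefers W over Y.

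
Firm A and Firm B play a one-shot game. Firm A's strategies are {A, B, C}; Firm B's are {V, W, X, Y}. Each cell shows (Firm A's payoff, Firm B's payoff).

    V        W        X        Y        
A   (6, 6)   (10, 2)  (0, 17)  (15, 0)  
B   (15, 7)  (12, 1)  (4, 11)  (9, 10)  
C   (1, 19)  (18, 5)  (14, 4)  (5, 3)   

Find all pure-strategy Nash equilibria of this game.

Check mutual best responses: a cell is a NE iff neither player can gain by unilaterally deviating.
Firm A's best responses — vs V: B (payoff 15); vs W: C (payoff 18); vs X: C (payoff 14); vs Y: A (payoff 15).
Firm B's best responses — vs A: X (payoff 17); vs B: X (payoff 11); vs C: V (payoff 19).
No cell has both players best-responding. For instance, Firm A's best reply to V is B, but against B Firm B prefers X over V.

There is no pure-strategy Nash equilibrium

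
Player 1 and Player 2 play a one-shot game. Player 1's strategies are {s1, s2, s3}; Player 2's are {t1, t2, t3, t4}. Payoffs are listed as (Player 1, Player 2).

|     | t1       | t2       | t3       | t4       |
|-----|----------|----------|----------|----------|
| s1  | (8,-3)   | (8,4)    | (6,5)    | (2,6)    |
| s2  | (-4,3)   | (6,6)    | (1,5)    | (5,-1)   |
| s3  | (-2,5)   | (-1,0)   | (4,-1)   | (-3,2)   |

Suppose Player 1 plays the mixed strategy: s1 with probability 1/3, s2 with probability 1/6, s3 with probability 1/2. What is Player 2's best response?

t4

Player 2's best reply maximizes expected payoff against the mix.
t1: (1/3)·(-3) + (1/6)·3 + (1/2)·5 = 2
t2: (1/3)·4 + (1/6)·6 + (1/2)·0 = 7/3
t3: (1/3)·5 + (1/6)·5 + (1/2)·(-1) = 2
t4: (1/3)·6 + (1/6)·(-1) + (1/2)·2 = 17/6
Highest expected payoff is 17/6, from t4.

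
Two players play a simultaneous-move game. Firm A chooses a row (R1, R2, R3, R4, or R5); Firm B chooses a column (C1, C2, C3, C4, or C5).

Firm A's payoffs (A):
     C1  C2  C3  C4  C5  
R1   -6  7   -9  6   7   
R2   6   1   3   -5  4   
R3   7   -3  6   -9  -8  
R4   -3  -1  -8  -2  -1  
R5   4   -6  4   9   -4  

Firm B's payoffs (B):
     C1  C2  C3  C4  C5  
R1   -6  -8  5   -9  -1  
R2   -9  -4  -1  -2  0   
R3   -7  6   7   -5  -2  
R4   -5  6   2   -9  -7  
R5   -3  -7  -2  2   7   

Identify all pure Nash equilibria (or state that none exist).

Find each player's best response to every opponent strategy; NE are the intersections.
Firm A's best responses — vs C1: R3 (payoff 7); vs C2: R1 (payoff 7); vs C3: R3 (payoff 6); vs C4: R5 (payoff 9); vs C5: R1 (payoff 7).
Firm B's best responses — vs R1: C3 (payoff 5); vs R2: C5 (payoff 0); vs R3: C3 (payoff 7); vs R4: C2 (payoff 6); vs R5: C5 (payoff 7).
The only mutual best response is (R3, C3); neither player gains by switching there.

(R3, C3)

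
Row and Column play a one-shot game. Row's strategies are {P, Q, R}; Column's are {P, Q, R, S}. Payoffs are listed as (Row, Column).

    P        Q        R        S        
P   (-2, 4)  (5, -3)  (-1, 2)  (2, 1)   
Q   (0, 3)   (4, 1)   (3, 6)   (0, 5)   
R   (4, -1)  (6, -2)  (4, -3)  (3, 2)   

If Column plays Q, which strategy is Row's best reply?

R

With Column fixed at Q, Row's payoffs are: P → 5, Q → 4, R → 6.
The maximum is 6, achieved by R.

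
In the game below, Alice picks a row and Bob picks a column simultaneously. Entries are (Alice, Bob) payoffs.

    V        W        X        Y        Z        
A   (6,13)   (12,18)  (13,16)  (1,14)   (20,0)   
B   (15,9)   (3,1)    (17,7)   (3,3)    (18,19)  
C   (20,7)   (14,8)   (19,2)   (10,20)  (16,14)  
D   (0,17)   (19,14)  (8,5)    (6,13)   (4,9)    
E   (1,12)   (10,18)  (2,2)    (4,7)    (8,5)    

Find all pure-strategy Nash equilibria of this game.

(C, Y)

Find each player's best response to every opponent strategy; NE are the intersections.
Alice's best responses — vs V: C (payoff 20); vs W: D (payoff 19); vs X: C (payoff 19); vs Y: C (payoff 10); vs Z: A (payoff 20).
Bob's best responses — vs A: W (payoff 18); vs B: Z (payoff 19); vs C: Y (payoff 20); vs D: V (payoff 17); vs E: W (payoff 18).
The only mutual best response is (C, Y); neither player gains by switching there.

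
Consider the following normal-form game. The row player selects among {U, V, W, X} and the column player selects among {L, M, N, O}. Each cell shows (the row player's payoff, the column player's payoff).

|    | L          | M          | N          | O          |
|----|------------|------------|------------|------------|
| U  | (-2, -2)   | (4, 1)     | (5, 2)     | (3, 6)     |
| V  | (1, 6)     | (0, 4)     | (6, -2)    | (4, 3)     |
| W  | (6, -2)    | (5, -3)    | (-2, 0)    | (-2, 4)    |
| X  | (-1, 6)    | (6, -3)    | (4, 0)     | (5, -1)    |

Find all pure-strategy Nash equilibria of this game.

None

Find each player's best response to every opponent strategy; NE are the intersections.
The row player's best responses — vs L: W (payoff 6); vs M: X (payoff 6); vs N: V (payoff 6); vs O: X (payoff 5).
The column player's best responses — vs U: O (payoff 6); vs V: L (payoff 6); vs W: O (payoff 4); vs X: L (payoff 6).
No cell has both players best-responding. For instance, the row player's best reply to O is X, but against X the column player prefers L over O.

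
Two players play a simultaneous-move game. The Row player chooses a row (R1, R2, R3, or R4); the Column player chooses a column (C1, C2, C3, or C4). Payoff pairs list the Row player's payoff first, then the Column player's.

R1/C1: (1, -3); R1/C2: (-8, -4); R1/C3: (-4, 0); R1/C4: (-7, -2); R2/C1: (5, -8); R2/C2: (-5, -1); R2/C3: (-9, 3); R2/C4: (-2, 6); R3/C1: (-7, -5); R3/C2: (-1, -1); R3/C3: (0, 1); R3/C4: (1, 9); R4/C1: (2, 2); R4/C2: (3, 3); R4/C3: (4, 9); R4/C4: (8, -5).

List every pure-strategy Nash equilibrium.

(R4, C3)

Find each player's best response to every opponent strategy; NE are the intersections.
The Row player's best responses — vs C1: R2 (payoff 5); vs C2: R4 (payoff 3); vs C3: R4 (payoff 4); vs C4: R4 (payoff 8).
The Column player's best responses — vs R1: C3 (payoff 0); vs R2: C4 (payoff 6); vs R3: C4 (payoff 9); vs R4: C3 (payoff 9).
The only mutual best response is (R4, C3); neither player gains by switching there.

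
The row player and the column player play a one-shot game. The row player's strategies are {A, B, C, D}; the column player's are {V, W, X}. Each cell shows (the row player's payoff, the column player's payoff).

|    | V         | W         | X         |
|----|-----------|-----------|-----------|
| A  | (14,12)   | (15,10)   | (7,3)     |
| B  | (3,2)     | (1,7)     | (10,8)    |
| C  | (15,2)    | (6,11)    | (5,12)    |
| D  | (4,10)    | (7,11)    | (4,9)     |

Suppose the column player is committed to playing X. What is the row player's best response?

B

With the column player fixed at X, the row player's payoffs are: A → 7, B → 10, C → 5, D → 4.
The maximum is 10, achieved by B.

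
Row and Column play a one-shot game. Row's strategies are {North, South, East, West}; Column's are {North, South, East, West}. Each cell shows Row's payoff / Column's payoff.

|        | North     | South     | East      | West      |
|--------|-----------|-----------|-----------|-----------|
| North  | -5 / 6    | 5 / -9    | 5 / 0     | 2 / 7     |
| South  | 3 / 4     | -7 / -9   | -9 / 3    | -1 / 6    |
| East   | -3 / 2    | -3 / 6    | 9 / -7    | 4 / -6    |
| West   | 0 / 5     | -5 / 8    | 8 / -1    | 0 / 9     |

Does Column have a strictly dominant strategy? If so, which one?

Check whether one of Column's strategies beats all alternatives regardless of what the opponent does.
North is not dominant: against North, West gives 7 > 6.
South is not dominant: against North, North gives 6 > -9.
East is not dominant: against North, North gives 6 > 0.
West is not dominant: against East, North gives 2 > -6.
No single strategy is best against every opponent action.

No strictly dominant strategy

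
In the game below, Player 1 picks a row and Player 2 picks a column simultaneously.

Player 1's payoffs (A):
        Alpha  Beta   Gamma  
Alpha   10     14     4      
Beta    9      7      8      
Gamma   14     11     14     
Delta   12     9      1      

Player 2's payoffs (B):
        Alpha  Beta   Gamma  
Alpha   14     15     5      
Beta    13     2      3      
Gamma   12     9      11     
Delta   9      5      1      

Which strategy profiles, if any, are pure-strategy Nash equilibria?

(Alpha, Beta) and (Gamma, Alpha)

Check mutual best responses: a cell is a NE iff neither player can gain by unilaterally deviating.
Player 1's best responses — vs Alpha: Gamma (payoff 14); vs Beta: Alpha (payoff 14); vs Gamma: Gamma (payoff 14).
Player 2's best responses — vs Alpha: Beta (payoff 15); vs Beta: Alpha (payoff 13); vs Gamma: Alpha (payoff 12); vs Delta: Alpha (payoff 9).
Mutual best responses occur at (Alpha, Beta) and (Gamma, Alpha); at each, neither player gains by switching.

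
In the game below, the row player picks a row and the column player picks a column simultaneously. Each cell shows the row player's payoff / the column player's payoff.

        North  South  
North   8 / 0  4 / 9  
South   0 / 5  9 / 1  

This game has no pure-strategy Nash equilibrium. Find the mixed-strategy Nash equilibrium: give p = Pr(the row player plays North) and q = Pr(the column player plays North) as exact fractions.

p = 4/13, q = 5/13

In a mixed NE each player is indifferent between their pure strategies, so the opponent's mix sets the indifference.
The column player indifferent between North and South: p·0 + (1−p)·5 = p·9 + (1−p)·1 ⟹ 5 + (-5)p = 1 + 8p ⟹ p = 4/13.
The row player indifferent between North and South: q·8 + (1−q)·4 = q·0 + (1−q)·9 ⟹ 4 + 4q = 9 + (-9)q ⟹ q = 5/13.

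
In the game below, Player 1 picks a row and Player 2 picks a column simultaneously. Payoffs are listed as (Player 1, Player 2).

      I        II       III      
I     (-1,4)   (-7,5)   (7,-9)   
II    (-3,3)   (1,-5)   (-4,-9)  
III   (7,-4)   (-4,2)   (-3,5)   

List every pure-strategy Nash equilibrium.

No pure-strategy Nash equilibrium

Check mutual best responses: a cell is a NE iff neither player can gain by unilaterally deviating.
Player 1's best responses — vs I: III (payoff 7); vs II: II (payoff 1); vs III: I (payoff 7).
Player 2's best responses — vs I: II (payoff 5); vs II: I (payoff 3); vs III: III (payoff 5).
No cell has both players best-responding. For instance, Player 1's best reply to III is I, but against I Player 2 prefers II over III.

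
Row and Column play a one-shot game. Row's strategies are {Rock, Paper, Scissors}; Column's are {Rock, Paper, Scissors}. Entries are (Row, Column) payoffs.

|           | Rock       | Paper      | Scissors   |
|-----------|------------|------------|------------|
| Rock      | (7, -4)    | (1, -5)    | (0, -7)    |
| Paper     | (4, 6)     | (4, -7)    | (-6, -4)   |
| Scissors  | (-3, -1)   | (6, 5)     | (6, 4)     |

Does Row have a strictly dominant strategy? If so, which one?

No strictly dominant strategy

Check whether one of Row's strategies beats all alternatives regardless of what the opponent does.
Rock is not dominant: against Paper, Paper gives 4 > 1.
Paper is not dominant: against Rock, Rock gives 7 > 4.
Scissors is not dominant: against Rock, Rock gives 7 > -3.
No single strategy is best against every opponent action.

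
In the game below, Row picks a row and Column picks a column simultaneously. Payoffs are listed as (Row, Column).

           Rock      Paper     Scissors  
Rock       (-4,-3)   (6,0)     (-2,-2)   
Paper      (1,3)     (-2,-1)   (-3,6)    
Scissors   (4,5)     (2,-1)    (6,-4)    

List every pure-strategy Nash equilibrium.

(Rock, Paper) and (Scissors, Rock)

Find each player's best response to every opponent strategy; NE are the intersections.
Row's best responses — vs Rock: Scissors (payoff 4); vs Paper: Rock (payoff 6); vs Scissors: Scissors (payoff 6).
Column's best responses — vs Rock: Paper (payoff 0); vs Paper: Scissors (payoff 6); vs Scissors: Rock (payoff 5).
Mutual best responses occur at (Rock, Paper) and (Scissors, Rock); at each, neither player gains by switching.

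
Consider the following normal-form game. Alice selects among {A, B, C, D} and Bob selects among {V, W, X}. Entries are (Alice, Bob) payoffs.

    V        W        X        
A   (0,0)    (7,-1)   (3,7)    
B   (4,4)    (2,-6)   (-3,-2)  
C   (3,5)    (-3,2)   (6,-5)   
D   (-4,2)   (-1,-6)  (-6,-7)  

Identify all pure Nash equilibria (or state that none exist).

Check mutual best responses: a cell is a NE iff neither player can gain by unilaterally deviating.
Alice's best responses — vs V: B (payoff 4); vs W: A (payoff 7); vs X: C (payoff 6).
Bob's best responses — vs A: X (payoff 7); vs B: V (payoff 4); vs C: V (payoff 5); vs D: V (payoff 2).
The only mutual best response is (B, V); neither player gains by switching there.

(B, V)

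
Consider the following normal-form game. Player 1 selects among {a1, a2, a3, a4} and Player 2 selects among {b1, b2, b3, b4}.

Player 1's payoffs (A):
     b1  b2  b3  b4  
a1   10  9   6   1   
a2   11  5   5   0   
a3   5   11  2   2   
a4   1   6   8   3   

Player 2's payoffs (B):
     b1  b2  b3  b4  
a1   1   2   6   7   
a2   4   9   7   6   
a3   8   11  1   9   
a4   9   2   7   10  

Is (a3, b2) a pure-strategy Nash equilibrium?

Holding Player 2 at b2: Player 1 gets 11 from a3, versus 9 from a1, 5 from a2, 6 from a4. No profitable deviation for Player 1.
Holding Player 1 at a3: Player 2 gets 11 from b2, versus 8 from b1, 1 from b3, 9 from b4. No profitable deviation for Player 2 either.

Yes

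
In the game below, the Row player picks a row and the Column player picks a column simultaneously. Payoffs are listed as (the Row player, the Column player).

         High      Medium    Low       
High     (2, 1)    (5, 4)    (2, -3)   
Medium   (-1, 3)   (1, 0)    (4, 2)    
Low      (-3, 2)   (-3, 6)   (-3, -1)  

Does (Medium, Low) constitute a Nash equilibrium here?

No

Holding the Column player at Low: the Row player gets 4 from Medium, versus 2 from High, -3 from Low. No profitable deviation for the Row player.
Holding the Row player at Medium: the Column player gets 2 from Low but could get 3 by switching to High. The Column player has a profitable deviation.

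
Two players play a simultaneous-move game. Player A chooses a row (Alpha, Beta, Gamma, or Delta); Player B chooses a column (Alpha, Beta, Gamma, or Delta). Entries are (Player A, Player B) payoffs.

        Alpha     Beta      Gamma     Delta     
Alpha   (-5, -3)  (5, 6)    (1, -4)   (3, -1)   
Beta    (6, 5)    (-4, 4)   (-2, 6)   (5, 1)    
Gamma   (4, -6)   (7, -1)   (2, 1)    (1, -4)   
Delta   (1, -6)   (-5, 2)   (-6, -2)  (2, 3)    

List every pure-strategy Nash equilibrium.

Find each player's best response to every opponent strategy; NE are the intersections.
Player A's best responses — vs Alpha: Beta (payoff 6); vs Beta: Gamma (payoff 7); vs Gamma: Gamma (payoff 2); vs Delta: Beta (payoff 5).
Player B's best responses — vs Alpha: Beta (payoff 6); vs Beta: Gamma (payoff 6); vs Gamma: Gamma (payoff 1); vs Delta: Delta (payoff 3).
The only mutual best response is (Gamma, Gamma); neither player gains by switching there.

(Gamma, Gamma)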